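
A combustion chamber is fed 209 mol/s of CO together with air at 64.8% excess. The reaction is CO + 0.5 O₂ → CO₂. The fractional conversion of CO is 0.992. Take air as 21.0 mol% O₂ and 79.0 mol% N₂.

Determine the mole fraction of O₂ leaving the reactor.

Stoichiometric O₂ = 0.5 × 209 = 104.5 mol/s; O₂ fed = 104.5 × 1.648 = 172.2 mol/s.
N₂ fed = 172.2 × 79/21 = 647.9 mol/s.
Fuel reacted = 0.992 × 209 → ξ = 207.3 mol/s.
Outlet (n = n₀ + ν ξ):
  CO: 209 − 1(207.3) = 1.672
  O₂: 172.2 − 0.5(207.3) = 68.55
  N₂: 647.9 (inert)
  CO₂: 0 + 1(207.3) = 207.3
Total out = 925.4 mol/s; y_O₂ = 68.55 / 925.4 = 0.07408.

0.0741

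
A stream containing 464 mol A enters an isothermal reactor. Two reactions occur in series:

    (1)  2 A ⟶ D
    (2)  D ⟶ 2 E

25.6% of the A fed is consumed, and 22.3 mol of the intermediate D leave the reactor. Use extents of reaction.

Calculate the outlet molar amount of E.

74.2 mol

Conversion of A: A consumed = 2ξ₁ = 0.256 × 464 → ξ₁ = 59.39 mol.
D balance: n_D = 0 + 1ξ₁ − 1ξ₂ = 22.3 → ξ₂ = (1·59.39 − 22.3)/1 = 37.09 mol.
Outlet amounts (n = n₀ + Σ ν·ξ):
  A: 464 − 2(59.39) = 345.2
  D: 0 + 1(59.39) − 1(37.09) = 22.3
  E: 0 + 2(37.09) = 74.18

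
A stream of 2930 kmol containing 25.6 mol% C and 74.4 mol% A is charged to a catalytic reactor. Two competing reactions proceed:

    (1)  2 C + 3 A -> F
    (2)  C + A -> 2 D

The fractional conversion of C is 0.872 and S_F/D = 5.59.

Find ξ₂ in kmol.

Conversion of C: C consumed = 0.872 × 750.1 = 654.1 kmol = 2ξ₁ + 1ξ₂.
Selectivity: 1ξ₁ / (2ξ₂) = 5.59 → ξ₁ = 11.18 ξ₂.
Substitute: (2·11.18 + 1) ξ₂ = 654.1 → ξ₂ = 28 kmol, ξ₁ = 313 kmol.
Outlet amounts (n = n₀ + Σ ν·ξ):
  C: 750.1 − 2(313) − 1(28) = 96.01
  A: 2180 − 3(313) − 1(28) = 1213
  F: 0 + 1(313) = 313
  D: 0 + 2(28) = 56

ξ₂ = 28 kmol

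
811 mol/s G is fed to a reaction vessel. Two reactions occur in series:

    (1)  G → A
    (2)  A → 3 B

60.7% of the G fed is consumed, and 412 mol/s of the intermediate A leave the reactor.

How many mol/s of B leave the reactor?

Conversion of G: G consumed = 1ξ₁ = 0.607 × 811 → ξ₁ = 492.3 mol/s.
A balance: n_A = 0 + 1ξ₁ − 1ξ₂ = 412 → ξ₂ = (1·492.3 − 412)/1 = 80.28 mol/s.
Outlet amounts (n = n₀ + Σ ν·ξ):
  G: 811 − 1(492.3) = 318.7
  A: 0 + 1(492.3) − 1(80.28) = 412
  B: 0 + 3(80.28) = 240.8

241 mol/s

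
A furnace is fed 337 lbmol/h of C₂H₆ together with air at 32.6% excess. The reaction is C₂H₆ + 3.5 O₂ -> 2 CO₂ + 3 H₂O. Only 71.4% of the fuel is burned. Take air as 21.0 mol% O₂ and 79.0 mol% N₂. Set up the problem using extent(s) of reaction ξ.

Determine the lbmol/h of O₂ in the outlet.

Stoichiometric O₂ = 3.5 × 337 = 1180 lbmol/h; O₂ fed = 1180 × 1.326 = 1564 lbmol/h.
N₂ fed = 1564 × 79/21 = 5884 lbmol/h.
Fuel reacted = 0.714 × 337 → ξ = 240.6 lbmol/h.
Outlet (n = n₀ + ν ξ):
  C₂H₆: 337 − 1(240.6) = 96.38
  O₂: 1564 − 3.5(240.6) = 721.9
  N₂: 5884 (inert)
  CO₂: 0 + 2(240.6) = 481.2
  H₂O: 0 + 3(240.6) = 721.9

722 lbmol/h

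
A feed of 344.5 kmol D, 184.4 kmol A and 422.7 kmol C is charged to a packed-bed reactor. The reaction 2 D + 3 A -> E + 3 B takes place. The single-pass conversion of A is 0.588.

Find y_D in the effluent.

0.297

A reacted = 0.588 × 184.4 = 108.4 kmol; ν_A = −3, so ξ = 108.4/3 = 36.14 kmol.
Outlet amounts (n = n₀ + ν ξ):
  D: 344.5 − 2(36.14) = 272.2
  A: 184.4 − 3(36.14) = 75.97
  E: 0 + 1(36.14) = 36.14
  B: 0 + 3(36.14) = 108.4
  C: 422.7 (inert)
Total out = 915.5 kmol; y_D = 272.2 / 915.5 = 0.2974.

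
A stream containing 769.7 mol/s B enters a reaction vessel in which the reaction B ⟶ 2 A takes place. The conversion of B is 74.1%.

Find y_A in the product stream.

0.851

B reacted = 0.741 × 769.7 = 570.3 mol/s; ν_B = −1, so ξ = 570.3/1 = 570.3 mol/s.
Outlet amounts (n = n₀ + ν ξ):
  B: 769.7 − 1(570.3) = 199.4
  A: 0 + 2(570.3) = 1141
Total out = 1340 mol/s; y_A = 1141 / 1340 = 0.8512.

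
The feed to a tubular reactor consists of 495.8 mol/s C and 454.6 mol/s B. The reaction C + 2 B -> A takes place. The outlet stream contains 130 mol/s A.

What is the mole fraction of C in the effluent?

For A: n = n₀ + 1ξ → 130 = 0 + 1ξ, giving ξ = 130 mol/s.
Outlet amounts (n = n₀ + ν ξ):
  C: 495.8 − 1(130) = 365.8
  B: 454.6 − 2(130) = 194.6
  A: 0 + 1(130) = 130
Total out = 690.4 mol/s; y_C = 365.8 / 690.4 = 0.5298.

0.53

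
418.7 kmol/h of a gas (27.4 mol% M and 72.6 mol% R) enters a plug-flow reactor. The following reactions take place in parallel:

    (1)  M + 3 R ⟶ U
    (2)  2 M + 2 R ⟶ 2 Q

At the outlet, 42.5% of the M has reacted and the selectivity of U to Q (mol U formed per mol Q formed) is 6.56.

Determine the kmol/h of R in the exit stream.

Conversion of M: M consumed = 0.425 × 114.7 = 48.76 kmol/h = 1ξ₁ + 2ξ₂.
Selectivity: 1ξ₁ / (2ξ₂) = 6.56 → ξ₁ = 13.12 ξ₂.
Substitute: (1·13.12 + 2) ξ₂ = 48.76 → ξ₂ = 3.225 kmol/h, ξ₁ = 42.31 kmol/h.
Outlet amounts (n = n₀ + Σ ν·ξ):
  M: 114.7 − 1(42.31) − 2(3.225) = 65.97
  R: 304 − 3(42.31) − 2(3.225) = 170.6
  U: 0 + 1(42.31) = 42.31
  Q: 0 + 2(3.225) = 6.449

171 kmol/h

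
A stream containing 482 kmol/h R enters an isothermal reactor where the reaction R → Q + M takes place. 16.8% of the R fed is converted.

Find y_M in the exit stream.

0.144

R reacted = 0.168 × 482 = 80.98 kmol/h; ν_R = −1, so ξ = 80.98/1 = 80.98 kmol/h.
Outlet amounts (n = n₀ + ν ξ):
  R: 482 − 1(80.98) = 401
  Q: 0 + 1(80.98) = 80.98
  M: 0 + 1(80.98) = 80.98
Total out = 563 kmol/h; y_M = 80.98 / 563 = 0.1438.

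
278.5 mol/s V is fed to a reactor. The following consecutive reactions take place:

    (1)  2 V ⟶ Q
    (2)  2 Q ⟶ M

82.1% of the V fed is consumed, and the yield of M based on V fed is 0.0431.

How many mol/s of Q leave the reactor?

90.3 mol/s

Conversion of V: V consumed = 2ξ₁ = 0.821 × 278.5 → ξ₁ = 114.3 mol/s.
Yield of M: 1ξ₂ / 278.5 = 0.0431 → ξ₂ = 12 mol/s.
Outlet amounts (n = n₀ + Σ ν·ξ):
  V: 278.5 − 2(114.3) = 49.85
  Q: 0 + 1(114.3) − 2(12) = 90.32
  M: 0 + 1(12) = 12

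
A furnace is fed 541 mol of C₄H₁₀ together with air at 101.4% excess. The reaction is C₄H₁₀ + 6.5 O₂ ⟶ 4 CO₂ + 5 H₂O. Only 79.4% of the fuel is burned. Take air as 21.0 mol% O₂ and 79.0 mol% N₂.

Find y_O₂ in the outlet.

Stoichiometric O₂ = 6.5 × 541 = 3516 mol; O₂ fed = 3516 × 2.014 = 7082 mol.
N₂ fed = 7082 × 79/21 = 26640 mol.
Fuel reacted = 0.794 × 541 → ξ = 429.6 mol.
Outlet (n = n₀ + ν ξ):
  C₄H₁₀: 541 − 1(429.6) = 111.4
  O₂: 7082 − 6.5(429.6) = 4290
  N₂: 26640 (inert)
  CO₂: 0 + 4(429.6) = 1718
  H₂O: 0 + 5(429.6) = 2148
Total out = 34910 mol; y_O₂ = 4290 / 34910 = 0.1229.

0.123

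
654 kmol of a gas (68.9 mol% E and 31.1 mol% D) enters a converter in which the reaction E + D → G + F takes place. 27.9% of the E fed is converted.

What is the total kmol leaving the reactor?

654 kmol

E reacted = 0.279 × 450.6 = 125.7 kmol; ν_E = −1, so ξ = 125.7/1 = 125.7 kmol.
Outlet amounts (n = n₀ + ν ξ):
  E: 450.6 − 1(125.7) = 324.9
  D: 203.4 − 1(125.7) = 77.67
  G: 0 + 1(125.7) = 125.7
  F: 0 + 1(125.7) = 125.7
Total out = 324.9 + 77.67 + 125.7 + 125.7 = 654 kmol.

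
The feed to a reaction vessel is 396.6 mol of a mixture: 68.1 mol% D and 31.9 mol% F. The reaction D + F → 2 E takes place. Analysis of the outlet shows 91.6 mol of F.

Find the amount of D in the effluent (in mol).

For F: n = n₀ − 1ξ → 91.6 = 126.5 − 1ξ, giving ξ = 34.92 mol.
Outlet amounts (n = n₀ + ν ξ):
  D: 270.1 − 1(34.92) = 235.2
  F: 126.5 − 1(34.92) = 91.6
  E: 0 + 2(34.92) = 69.83

235 mol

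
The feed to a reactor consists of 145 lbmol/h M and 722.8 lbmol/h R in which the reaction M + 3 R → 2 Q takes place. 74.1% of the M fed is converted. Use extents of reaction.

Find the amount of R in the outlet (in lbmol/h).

M reacted = 0.741 × 145 = 107.4 lbmol/h; ν_M = −1, so ξ = 107.4/1 = 107.4 lbmol/h.
Outlet amounts (n = n₀ + ν ξ):
  M: 145 − 1(107.4) = 37.56
  R: 722.8 − 3(107.4) = 400.5
  Q: 0 + 2(107.4) = 214.9

400 lbmol/h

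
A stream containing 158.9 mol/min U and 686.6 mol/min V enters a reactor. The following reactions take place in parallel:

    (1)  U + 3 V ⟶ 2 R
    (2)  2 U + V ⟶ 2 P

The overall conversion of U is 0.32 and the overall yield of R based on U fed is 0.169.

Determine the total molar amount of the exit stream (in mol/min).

Yield of R: 2ξ₁ / 158.9 = 0.169 → ξ₁ = 13.43 mol/min.
Conversion of U: 1ξ₁ + 2ξ₂ = 0.32 × 158.9 = 50.85 → ξ₂ = 18.71 mol/min.
Outlet amounts (n = n₀ + Σ ν·ξ):
  U: 158.9 − 1(13.43) − 2(18.71) = 108.1
  V: 686.6 − 3(13.43) − 1(18.71) = 627.6
  R: 0 + 2(13.43) = 26.85
  P: 0 + 2(18.71) = 37.42
Total out = 108.1 + 627.6 + 26.85 + 37.42 = 799.9 mol/min.

800 mol/min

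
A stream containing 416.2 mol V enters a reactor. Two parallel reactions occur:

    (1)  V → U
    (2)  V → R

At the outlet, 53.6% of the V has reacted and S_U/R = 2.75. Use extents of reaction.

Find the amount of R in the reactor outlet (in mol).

Conversion of V: V consumed = 0.536 × 416.2 = 223.1 mol = 1ξ₁ + 1ξ₂.
Selectivity: 1ξ₁ / (1ξ₂) = 2.75 → ξ₁ = 2.75 ξ₂.
Substitute: (1·2.75 + 1) ξ₂ = 223.1 → ξ₂ = 59.49 mol, ξ₁ = 163.6 mol.
Outlet amounts (n = n₀ + Σ ν·ξ):
  V: 416.2 − 1(163.6) − 1(59.49) = 193.1
  U: 0 + 1(163.6) = 163.6
  R: 0 + 1(59.49) = 59.49

59.5 mol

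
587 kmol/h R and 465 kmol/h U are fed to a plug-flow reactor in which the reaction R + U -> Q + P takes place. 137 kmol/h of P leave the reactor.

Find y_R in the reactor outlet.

For P: n = n₀ + 1ξ → 137 = 0 + 1ξ, giving ξ = 137 kmol/h.
Outlet amounts (n = n₀ + ν ξ):
  R: 587 − 1(137) = 450
  U: 465 − 1(137) = 328
  Q: 0 + 1(137) = 137
  P: 0 + 1(137) = 137
Total out = 1052 kmol/h; y_R = 450 / 1052 = 0.4278.

0.428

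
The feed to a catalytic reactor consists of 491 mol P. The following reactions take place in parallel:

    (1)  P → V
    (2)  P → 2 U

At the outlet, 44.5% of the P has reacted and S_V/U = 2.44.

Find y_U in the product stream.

0.141

Conversion of P: P consumed = 0.445 × 491 = 218.5 mol = 1ξ₁ + 1ξ₂.
Selectivity: 1ξ₁ / (2ξ₂) = 2.44 → ξ₁ = 4.88 ξ₂.
Substitute: (1·4.88 + 1) ξ₂ = 218.5 → ξ₂ = 37.16 mol, ξ₁ = 181.3 mol.
Outlet amounts (n = n₀ + Σ ν·ξ):
  P: 491 − 1(181.3) − 1(37.16) = 272.5
  V: 0 + 1(181.3) = 181.3
  U: 0 + 2(37.16) = 74.32
Total out = 528.2 mol; y_U = 74.32 / 528.2 = 0.1407.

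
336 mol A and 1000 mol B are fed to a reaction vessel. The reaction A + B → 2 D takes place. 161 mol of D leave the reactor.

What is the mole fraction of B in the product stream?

For D: n = n₀ + 2ξ → 161 = 0 + 2ξ, giving ξ = 80.5 mol.
Outlet amounts (n = n₀ + ν ξ):
  A: 336 − 1(80.5) = 255.5
  B: 1000 − 1(80.5) = 919.5
  D: 0 + 2(80.5) = 161
Total out = 1336 mol; y_B = 919.5 / 1336 = 0.6882.

0.688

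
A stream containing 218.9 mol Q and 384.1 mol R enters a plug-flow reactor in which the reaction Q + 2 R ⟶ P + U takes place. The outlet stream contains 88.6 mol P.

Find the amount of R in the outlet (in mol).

207 mol

For P: n = n₀ + 1ξ → 88.6 = 0 + 1ξ, giving ξ = 88.6 mol.
Outlet amounts (n = n₀ + ν ξ):
  Q: 218.9 − 1(88.6) = 130.3
  R: 384.1 − 2(88.6) = 206.9
  P: 0 + 1(88.6) = 88.6
  U: 0 + 1(88.6) = 88.6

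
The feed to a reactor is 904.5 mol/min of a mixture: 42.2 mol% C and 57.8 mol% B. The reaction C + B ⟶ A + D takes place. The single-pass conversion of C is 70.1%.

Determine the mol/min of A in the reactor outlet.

C reacted = 0.701 × 381.7 = 267.6 mol/min; ν_C = −1, so ξ = 267.6/1 = 267.6 mol/min.
Outlet amounts (n = n₀ + ν ξ):
  C: 381.7 − 1(267.6) = 114.1
  B: 522.8 − 1(267.6) = 255.2
  A: 0 + 1(267.6) = 267.6
  D: 0 + 1(267.6) = 267.6

268 mol/min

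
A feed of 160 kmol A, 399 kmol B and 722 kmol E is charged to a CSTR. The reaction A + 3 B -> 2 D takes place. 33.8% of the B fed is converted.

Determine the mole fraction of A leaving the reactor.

B reacted = 0.338 × 399 = 134.9 kmol; ν_B = −3, so ξ = 134.9/3 = 44.95 kmol.
Outlet amounts (n = n₀ + ν ξ):
  A: 160 − 1(44.95) = 115
  B: 399 − 3(44.95) = 264.1
  D: 0 + 2(44.95) = 89.91
  E: 722 (inert)
Total out = 1191 kmol; y_A = 115 / 1191 = 0.09659.

0.0966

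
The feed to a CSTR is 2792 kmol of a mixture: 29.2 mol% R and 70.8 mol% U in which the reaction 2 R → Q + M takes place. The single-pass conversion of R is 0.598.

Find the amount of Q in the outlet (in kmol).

244 kmol

R reacted = 0.598 × 815.3 = 487.5 kmol; ν_R = −2, so ξ = 487.5/2 = 243.8 kmol.
Outlet amounts (n = n₀ + ν ξ):
  R: 815.3 − 2(243.8) = 327.7
  Q: 0 + 1(243.8) = 243.8
  M: 0 + 1(243.8) = 243.8
  U: 1977 (inert)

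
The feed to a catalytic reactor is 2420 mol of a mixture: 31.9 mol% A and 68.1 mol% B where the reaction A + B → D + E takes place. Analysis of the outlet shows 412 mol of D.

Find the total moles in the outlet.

2420 mol

For D: n = n₀ + 1ξ → 412 = 0 + 1ξ, giving ξ = 412 mol.
Outlet amounts (n = n₀ + ν ξ):
  A: 772 − 1(412) = 360
  B: 1648 − 1(412) = 1236
  D: 0 + 1(412) = 412
  E: 0 + 1(412) = 412
Total out = 360 + 1236 + 412 + 412 = 2420 mol.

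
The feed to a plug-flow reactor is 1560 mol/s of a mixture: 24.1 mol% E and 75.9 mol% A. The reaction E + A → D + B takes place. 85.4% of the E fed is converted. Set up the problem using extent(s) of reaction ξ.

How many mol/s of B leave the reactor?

321 mol/s

E reacted = 0.854 × 376 = 321.1 mol/s; ν_E = −1, so ξ = 321.1/1 = 321.1 mol/s.
Outlet amounts (n = n₀ + ν ξ):
  E: 376 − 1(321.1) = 54.89
  A: 1184 − 1(321.1) = 863
  D: 0 + 1(321.1) = 321.1
  B: 0 + 1(321.1) = 321.1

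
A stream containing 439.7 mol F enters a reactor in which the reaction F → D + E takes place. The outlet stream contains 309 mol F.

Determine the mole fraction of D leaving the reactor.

For F: n = n₀ − 1ξ → 309 = 439.7 − 1ξ, giving ξ = 130.7 mol.
Outlet amounts (n = n₀ + ν ξ):
  F: 439.7 − 1(130.7) = 309
  D: 0 + 1(130.7) = 130.7
  E: 0 + 1(130.7) = 130.7
Total out = 570.4 mol; y_D = 130.7 / 570.4 = 0.2291.

0.229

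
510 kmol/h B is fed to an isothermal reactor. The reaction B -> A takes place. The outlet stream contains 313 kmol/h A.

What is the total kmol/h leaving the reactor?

510 kmol/h

For A: n = n₀ + 1ξ → 313 = 0 + 1ξ, giving ξ = 313 kmol/h.
Outlet amounts (n = n₀ + ν ξ):
  B: 510 − 1(313) = 197
  A: 0 + 1(313) = 313
Total out = 197 + 313 = 510 kmol/h.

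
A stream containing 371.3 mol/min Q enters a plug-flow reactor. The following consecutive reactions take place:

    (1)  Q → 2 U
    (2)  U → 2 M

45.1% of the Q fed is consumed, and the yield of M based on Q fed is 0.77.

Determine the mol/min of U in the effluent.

192 mol/min

Conversion of Q: Q consumed = 1ξ₁ = 0.451 × 371.3 → ξ₁ = 167.5 mol/min.
Yield of M: 2ξ₂ / 371.3 = 0.77 → ξ₂ = 143 mol/min.
Outlet amounts (n = n₀ + Σ ν·ξ):
  Q: 371.3 − 1(167.5) = 203.8
  U: 0 + 2(167.5) − 1(143) = 192
  M: 0 + 2(143) = 285.9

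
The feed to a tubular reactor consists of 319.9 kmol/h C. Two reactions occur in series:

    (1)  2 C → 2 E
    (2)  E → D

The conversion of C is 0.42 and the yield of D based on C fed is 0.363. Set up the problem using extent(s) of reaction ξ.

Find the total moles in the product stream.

Conversion of C: C consumed = 2ξ₁ = 0.42 × 319.9 → ξ₁ = 67.18 kmol/h.
Yield of D: 1ξ₂ / 319.9 = 0.363 → ξ₂ = 116.1 kmol/h.
Outlet amounts (n = n₀ + Σ ν·ξ):
  C: 319.9 − 2(67.18) = 185.5
  E: 0 + 2(67.18) − 1(116.1) = 18.23
  D: 0 + 1(116.1) = 116.1
Total out = 185.5 + 18.23 + 116.1 = 319.9 kmol/h.

320 kmol/h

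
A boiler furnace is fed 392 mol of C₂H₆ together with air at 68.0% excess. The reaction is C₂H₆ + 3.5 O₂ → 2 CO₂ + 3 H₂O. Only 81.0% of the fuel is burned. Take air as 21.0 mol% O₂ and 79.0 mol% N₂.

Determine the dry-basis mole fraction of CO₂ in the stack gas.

Stoichiometric O₂ = 3.5 × 392 = 1372 mol; O₂ fed = 1372 × 1.680 = 2305 mol.
N₂ fed = 2305 × 79/21 = 8671 mol.
Fuel reacted = 0.81 × 392 → ξ = 317.5 mol.
Outlet (n = n₀ + ν ξ):
  C₂H₆: 392 − 1(317.5) = 74.48
  O₂: 2305 − 3.5(317.5) = 1194
  N₂: 8671 (inert)
  CO₂: 0 + 2(317.5) = 635
  H₂O: 0 + 3(317.5) = 952.6
Dry total = 10570 mol; y_CO₂ (dry) = 635 / 10570 = 0.06006.

0.0601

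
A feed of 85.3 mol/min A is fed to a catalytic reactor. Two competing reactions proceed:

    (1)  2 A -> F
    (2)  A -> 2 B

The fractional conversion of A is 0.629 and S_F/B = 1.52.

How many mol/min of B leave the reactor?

Conversion of A: A consumed = 0.629 × 85.3 = 53.65 mol/min = 2ξ₁ + 1ξ₂.
Selectivity: 1ξ₁ / (2ξ₂) = 1.52 → ξ₁ = 3.04 ξ₂.
Substitute: (2·3.04 + 1) ξ₂ = 53.65 → ξ₂ = 7.578 mol/min, ξ₁ = 23.04 mol/min.
Outlet amounts (n = n₀ + Σ ν·ξ):
  A: 85.3 − 2(23.04) − 1(7.578) = 31.65
  F: 0 + 1(23.04) = 23.04
  B: 0 + 2(7.578) = 15.16

15.2 mol/min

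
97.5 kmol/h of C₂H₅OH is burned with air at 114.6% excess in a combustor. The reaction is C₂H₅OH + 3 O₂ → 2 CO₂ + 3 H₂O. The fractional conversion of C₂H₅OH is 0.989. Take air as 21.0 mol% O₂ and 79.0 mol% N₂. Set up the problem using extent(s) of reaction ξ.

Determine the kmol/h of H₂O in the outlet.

289 kmol/h

Stoichiometric O₂ = 3 × 97.5 = 292.5 kmol/h; O₂ fed = 292.5 × 2.146 = 627.7 kmol/h.
N₂ fed = 627.7 × 79/21 = 2361 kmol/h.
Fuel reacted = 0.989 × 97.5 → ξ = 96.43 kmol/h.
Outlet (n = n₀ + ν ξ):
  C₂H₅OH: 97.5 − 1(96.43) = 1.073
  O₂: 627.7 − 3(96.43) = 338.4
  N₂: 2361 (inert)
  CO₂: 0 + 2(96.43) = 192.9
  H₂O: 0 + 3(96.43) = 289.3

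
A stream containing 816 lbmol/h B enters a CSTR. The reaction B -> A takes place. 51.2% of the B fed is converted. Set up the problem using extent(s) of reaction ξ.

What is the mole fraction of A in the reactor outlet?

0.512

B reacted = 0.512 × 816 = 417.8 lbmol/h; ν_B = −1, so ξ = 417.8/1 = 417.8 lbmol/h.
Outlet amounts (n = n₀ + ν ξ):
  B: 816 − 1(417.8) = 398.2
  A: 0 + 1(417.8) = 417.8
Total out = 816 lbmol/h; y_A = 417.8 / 816 = 0.512.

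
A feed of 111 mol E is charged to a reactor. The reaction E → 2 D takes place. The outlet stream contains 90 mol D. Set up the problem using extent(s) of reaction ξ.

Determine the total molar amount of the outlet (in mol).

For D: n = n₀ + 2ξ → 90 = 0 + 2ξ, giving ξ = 45 mol.
Outlet amounts (n = n₀ + ν ξ):
  E: 111 − 1(45) = 66
  D: 0 + 2(45) = 90
Total out = 66 + 90 = 156 mol.

156 mol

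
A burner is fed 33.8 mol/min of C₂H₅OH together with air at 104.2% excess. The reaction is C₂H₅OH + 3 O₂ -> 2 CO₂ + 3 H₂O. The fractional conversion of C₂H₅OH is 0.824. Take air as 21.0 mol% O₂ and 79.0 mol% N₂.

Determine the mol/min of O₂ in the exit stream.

Stoichiometric O₂ = 3 × 33.8 = 101.4 mol/min; O₂ fed = 101.4 × 2.042 = 207.1 mol/min.
N₂ fed = 207.1 × 79/21 = 778.9 mol/min.
Fuel reacted = 0.824 × 33.8 → ξ = 27.85 mol/min.
Outlet (n = n₀ + ν ξ):
  C₂H₅OH: 33.8 − 1(27.85) = 5.949
  O₂: 207.1 − 3(27.85) = 123.5
  N₂: 778.9 (inert)
  CO₂: 0 + 2(27.85) = 55.7
  H₂O: 0 + 3(27.85) = 83.55

124 mol/min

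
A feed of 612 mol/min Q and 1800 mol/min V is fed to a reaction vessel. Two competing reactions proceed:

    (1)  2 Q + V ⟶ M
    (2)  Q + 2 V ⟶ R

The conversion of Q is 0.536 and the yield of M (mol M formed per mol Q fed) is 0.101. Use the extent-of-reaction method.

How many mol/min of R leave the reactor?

204 mol/min

Yield of M: 1ξ₁ / 612 = 0.101 → ξ₁ = 61.81 mol/min.
Conversion of Q: 2ξ₁ + 1ξ₂ = 0.536 × 612 = 328 → ξ₂ = 204.4 mol/min.
Outlet amounts (n = n₀ + Σ ν·ξ):
  Q: 612 − 2(61.81) − 1(204.4) = 284
  V: 1800 − 1(61.81) − 2(204.4) = 1329
  M: 0 + 1(61.81) = 61.81
  R: 0 + 1(204.4) = 204.4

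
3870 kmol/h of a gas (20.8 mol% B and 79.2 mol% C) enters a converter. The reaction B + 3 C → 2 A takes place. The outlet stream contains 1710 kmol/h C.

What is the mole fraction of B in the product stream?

For C: n = n₀ − 3ξ → 1710 = 3065 − 3ξ, giving ξ = 451.7 kmol/h.
Outlet amounts (n = n₀ + ν ξ):
  B: 805 − 1(451.7) = 353.3
  C: 3065 − 3(451.7) = 1710
  A: 0 + 2(451.7) = 903.4
Total out = 2967 kmol/h; y_B = 353.3 / 2967 = 0.1191.

0.119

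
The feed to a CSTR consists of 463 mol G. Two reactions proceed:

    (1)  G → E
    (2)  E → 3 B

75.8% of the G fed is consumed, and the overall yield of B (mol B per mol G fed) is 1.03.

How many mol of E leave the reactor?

192 mol

Conversion of G: G consumed = 1ξ₁ = 0.758 × 463 → ξ₁ = 351 mol.
Yield of B: 3ξ₂ / 463 = 1.03 → ξ₂ = 159 mol.
Outlet amounts (n = n₀ + Σ ν·ξ):
  G: 463 − 1(351) = 112
  E: 0 + 1(351) − 1(159) = 192
  B: 0 + 3(159) = 476.9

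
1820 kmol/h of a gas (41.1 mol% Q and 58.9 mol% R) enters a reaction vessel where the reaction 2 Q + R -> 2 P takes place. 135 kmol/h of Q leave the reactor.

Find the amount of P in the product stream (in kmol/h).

613 kmol/h

For Q: n = n₀ − 2ξ → 135 = 748 − 2ξ, giving ξ = 306.5 kmol/h.
Outlet amounts (n = n₀ + ν ξ):
  Q: 748 − 2(306.5) = 135
  R: 1072 − 1(306.5) = 765.5
  P: 0 + 2(306.5) = 613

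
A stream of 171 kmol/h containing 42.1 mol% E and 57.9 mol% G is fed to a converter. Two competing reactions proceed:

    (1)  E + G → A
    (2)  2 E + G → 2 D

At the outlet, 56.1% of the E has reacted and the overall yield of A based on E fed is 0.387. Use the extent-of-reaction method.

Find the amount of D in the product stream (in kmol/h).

Yield of A: 1ξ₁ / 71.99 = 0.387 → ξ₁ = 27.86 kmol/h.
Conversion of E: 1ξ₁ + 2ξ₂ = 0.561 × 71.99 = 40.39 → ξ₂ = 6.263 kmol/h.
Outlet amounts (n = n₀ + Σ ν·ξ):
  E: 71.99 − 1(27.86) − 2(6.263) = 31.6
  G: 99.01 − 1(27.86) − 1(6.263) = 64.89
  A: 0 + 1(27.86) = 27.86
  D: 0 + 2(6.263) = 12.53

12.5 kmol/h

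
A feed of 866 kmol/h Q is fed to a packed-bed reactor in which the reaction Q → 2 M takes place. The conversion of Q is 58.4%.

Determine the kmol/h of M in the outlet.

1010 kmol/h

Q reacted = 0.584 × 866 = 505.7 kmol/h; ν_Q = −1, so ξ = 505.7/1 = 505.7 kmol/h.
Outlet amounts (n = n₀ + ν ξ):
  Q: 866 − 1(505.7) = 360.3
  M: 0 + 2(505.7) = 1011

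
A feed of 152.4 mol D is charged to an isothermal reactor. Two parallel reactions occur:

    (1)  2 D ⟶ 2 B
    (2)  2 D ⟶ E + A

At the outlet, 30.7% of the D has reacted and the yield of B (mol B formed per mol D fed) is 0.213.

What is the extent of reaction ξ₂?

Yield of B: 2ξ₁ / 152.4 = 0.213 → ξ₁ = 16.23 mol.
Conversion of D: 2ξ₁ + 2ξ₂ = 0.307 × 152.4 = 46.79 → ξ₂ = 7.163 mol.
Outlet amounts (n = n₀ + Σ ν·ξ):
  D: 152.4 − 2(16.23) − 2(7.163) = 105.6
  B: 0 + 2(16.23) = 32.46
  E: 0 + 1(7.163) = 7.163
  A: 0 + 1(7.163) = 7.163

ξ₂ = 7.16 mol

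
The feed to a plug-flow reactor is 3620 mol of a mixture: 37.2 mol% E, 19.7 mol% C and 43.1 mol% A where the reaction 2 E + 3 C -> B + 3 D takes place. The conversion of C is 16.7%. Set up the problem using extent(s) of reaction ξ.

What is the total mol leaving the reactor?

C reacted = 0.167 × 713.1 = 119.1 mol; ν_C = −3, so ξ = 119.1/3 = 39.7 mol.
Outlet amounts (n = n₀ + ν ξ):
  E: 1347 − 2(39.7) = 1267
  C: 713.1 − 3(39.7) = 594
  B: 0 + 1(39.7) = 39.7
  D: 0 + 3(39.7) = 119.1
  A: 1560 (inert)
Total out = 1267 + 594 + 39.7 + 119.1 + 1560 = 3580 mol.

3580 mol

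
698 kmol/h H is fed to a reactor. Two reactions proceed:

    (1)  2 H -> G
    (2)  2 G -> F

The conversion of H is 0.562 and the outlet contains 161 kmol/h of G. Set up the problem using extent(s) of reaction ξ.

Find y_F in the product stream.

Conversion of H: H consumed = 2ξ₁ = 0.562 × 698 → ξ₁ = 196.1 kmol/h.
G balance: n_G = 0 + 1ξ₁ − 2ξ₂ = 161 → ξ₂ = (1·196.1 − 161)/2 = 17.57 kmol/h.
Outlet amounts (n = n₀ + Σ ν·ξ):
  H: 698 − 2(196.1) = 305.7
  G: 0 + 1(196.1) − 2(17.57) = 161
  F: 0 + 1(17.57) = 17.57
Total out = 484.3 kmol/h; y_F = 17.57 / 484.3 = 0.03628.

0.0363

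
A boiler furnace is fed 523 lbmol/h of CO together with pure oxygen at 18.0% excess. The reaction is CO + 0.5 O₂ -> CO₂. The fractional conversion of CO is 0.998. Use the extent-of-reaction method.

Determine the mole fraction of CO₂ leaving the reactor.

0.915

Stoichiometric O₂ = 0.5 × 523 = 261.5 lbmol/h; O₂ fed = 261.5 × 1.180 = 308.6 lbmol/h.
Fuel reacted = 0.998 × 523 → ξ = 522 lbmol/h.
Outlet (n = n₀ + ν ξ):
  CO: 523 − 1(522) = 1.046
  O₂: 308.6 − 0.5(522) = 47.59
  CO₂: 0 + 1(522) = 522
Total out = 570.6 lbmol/h; y_CO₂ = 522 / 570.6 = 0.9148.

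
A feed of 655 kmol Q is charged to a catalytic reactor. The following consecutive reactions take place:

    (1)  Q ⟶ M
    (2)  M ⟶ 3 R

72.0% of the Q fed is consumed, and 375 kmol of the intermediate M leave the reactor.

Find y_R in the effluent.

0.342

Conversion of Q: Q consumed = 1ξ₁ = 0.72 × 655 → ξ₁ = 471.6 kmol.
M balance: n_M = 0 + 1ξ₁ − 1ξ₂ = 375 → ξ₂ = (1·471.6 − 375)/1 = 96.6 kmol.
Outlet amounts (n = n₀ + Σ ν·ξ):
  Q: 655 − 1(471.6) = 183.4
  M: 0 + 1(471.6) − 1(96.6) = 375
  R: 0 + 3(96.6) = 289.8
Total out = 848.2 kmol; y_R = 289.8 / 848.2 = 0.3417.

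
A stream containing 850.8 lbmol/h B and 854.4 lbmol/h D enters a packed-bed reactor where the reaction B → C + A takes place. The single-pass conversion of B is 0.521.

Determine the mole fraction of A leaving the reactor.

0.206

B reacted = 0.521 × 850.8 = 443.3 lbmol/h; ν_B = −1, so ξ = 443.3/1 = 443.3 lbmol/h.
Outlet amounts (n = n₀ + ν ξ):
  B: 850.8 − 1(443.3) = 407.5
  C: 0 + 1(443.3) = 443.3
  A: 0 + 1(443.3) = 443.3
  D: 854.4 (inert)
Total out = 2148 lbmol/h; y_A = 443.3 / 2148 = 0.2063.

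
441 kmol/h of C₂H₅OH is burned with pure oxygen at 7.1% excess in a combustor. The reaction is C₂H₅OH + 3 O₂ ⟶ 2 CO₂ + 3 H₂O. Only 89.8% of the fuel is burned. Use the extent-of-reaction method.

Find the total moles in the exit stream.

2250 kmol/h

Stoichiometric O₂ = 3 × 441 = 1323 kmol/h; O₂ fed = 1323 × 1.071 = 1417 kmol/h.
Fuel reacted = 0.898 × 441 → ξ = 396 kmol/h.
Outlet (n = n₀ + ν ξ):
  C₂H₅OH: 441 − 1(396) = 44.98
  O₂: 1417 − 3(396) = 228.9
  CO₂: 0 + 2(396) = 792
  H₂O: 0 + 3(396) = 1188
Total out = 44.98 + 228.9 + 792 + 1188 = 2254 kmol/h.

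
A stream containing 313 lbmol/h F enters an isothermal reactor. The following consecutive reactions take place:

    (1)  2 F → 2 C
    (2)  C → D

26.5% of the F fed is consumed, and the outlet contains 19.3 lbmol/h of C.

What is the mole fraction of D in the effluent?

Conversion of F: F consumed = 2ξ₁ = 0.265 × 313 → ξ₁ = 41.47 lbmol/h.
C balance: n_C = 0 + 2ξ₁ − 1ξ₂ = 19.3 → ξ₂ = (2·41.47 − 19.3)/1 = 63.65 lbmol/h.
Outlet amounts (n = n₀ + Σ ν·ξ):
  F: 313 − 2(41.47) = 230.1
  C: 0 + 2(41.47) − 1(63.65) = 19.3
  D: 0 + 1(63.65) = 63.65
Total out = 313 lbmol/h; y_D = 63.65 / 313 = 0.2033.

0.203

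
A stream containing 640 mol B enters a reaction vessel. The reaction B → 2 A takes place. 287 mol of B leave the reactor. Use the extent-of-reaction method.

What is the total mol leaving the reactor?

For B: n = n₀ − 1ξ → 287 = 640 − 1ξ, giving ξ = 353 mol.
Outlet amounts (n = n₀ + ν ξ):
  B: 640 − 1(353) = 287
  A: 0 + 2(353) = 706
Total out = 287 + 706 = 993 mol.

993 mol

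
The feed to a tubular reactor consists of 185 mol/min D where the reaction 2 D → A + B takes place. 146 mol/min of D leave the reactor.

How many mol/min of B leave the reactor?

For D: n = n₀ − 2ξ → 146 = 185 − 2ξ, giving ξ = 19.5 mol/min.
Outlet amounts (n = n₀ + ν ξ):
  D: 185 − 2(19.5) = 146
  A: 0 + 1(19.5) = 19.5
  B: 0 + 1(19.5) = 19.5

19.5 mol/min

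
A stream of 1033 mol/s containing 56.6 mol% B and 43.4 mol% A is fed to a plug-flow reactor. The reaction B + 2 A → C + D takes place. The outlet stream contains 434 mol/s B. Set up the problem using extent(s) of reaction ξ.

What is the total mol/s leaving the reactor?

882 mol/s

For B: n = n₀ − 1ξ → 434 = 584.7 − 1ξ, giving ξ = 150.7 mol/s.
Outlet amounts (n = n₀ + ν ξ):
  B: 584.7 − 1(150.7) = 434
  A: 448.3 − 2(150.7) = 147
  C: 0 + 1(150.7) = 150.7
  D: 0 + 1(150.7) = 150.7
Total out = 434 + 147 + 150.7 + 150.7 = 882.3 mol/s.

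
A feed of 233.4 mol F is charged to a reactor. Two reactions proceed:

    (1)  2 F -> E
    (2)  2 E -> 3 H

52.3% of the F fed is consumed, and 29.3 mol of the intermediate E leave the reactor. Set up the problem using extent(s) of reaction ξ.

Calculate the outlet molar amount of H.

Conversion of F: F consumed = 2ξ₁ = 0.523 × 233.4 → ξ₁ = 61.03 mol.
E balance: n_E = 0 + 1ξ₁ − 2ξ₂ = 29.3 → ξ₂ = (1·61.03 − 29.3)/2 = 15.87 mol.
Outlet amounts (n = n₀ + Σ ν·ξ):
  F: 233.4 − 2(61.03) = 111.3
  E: 0 + 1(61.03) − 2(15.87) = 29.3
  H: 0 + 3(15.87) = 47.6

47.6 mol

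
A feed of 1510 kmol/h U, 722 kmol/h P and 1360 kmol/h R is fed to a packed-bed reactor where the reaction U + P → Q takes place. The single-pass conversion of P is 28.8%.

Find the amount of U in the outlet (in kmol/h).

1300 kmol/h

P reacted = 0.288 × 722 = 207.9 kmol/h; ν_P = −1, so ξ = 207.9/1 = 207.9 kmol/h.
Outlet amounts (n = n₀ + ν ξ):
  U: 1510 − 1(207.9) = 1302
  P: 722 − 1(207.9) = 514.1
  Q: 0 + 1(207.9) = 207.9
  R: 1360 (inert)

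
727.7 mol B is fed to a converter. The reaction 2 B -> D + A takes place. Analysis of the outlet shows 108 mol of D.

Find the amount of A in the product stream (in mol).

For D: n = n₀ + 1ξ → 108 = 0 + 1ξ, giving ξ = 108 mol.
Outlet amounts (n = n₀ + ν ξ):
  B: 727.7 − 2(108) = 511.7
  D: 0 + 1(108) = 108
  A: 0 + 1(108) = 108

108 mol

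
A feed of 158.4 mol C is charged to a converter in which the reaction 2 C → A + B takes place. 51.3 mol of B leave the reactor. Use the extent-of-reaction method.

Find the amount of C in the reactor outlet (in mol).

55.8 mol

For B: n = n₀ + 1ξ → 51.3 = 0 + 1ξ, giving ξ = 51.3 mol.
Outlet amounts (n = n₀ + ν ξ):
  C: 158.4 − 2(51.3) = 55.8
  A: 0 + 1(51.3) = 51.3
  B: 0 + 1(51.3) = 51.3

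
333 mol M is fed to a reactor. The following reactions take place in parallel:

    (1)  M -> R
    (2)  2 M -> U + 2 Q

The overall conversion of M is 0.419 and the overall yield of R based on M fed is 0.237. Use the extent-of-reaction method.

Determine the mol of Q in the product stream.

Yield of R: 1ξ₁ / 333 = 0.237 → ξ₁ = 78.92 mol.
Conversion of M: 1ξ₁ + 2ξ₂ = 0.419 × 333 = 139.5 → ξ₂ = 30.3 mol.
Outlet amounts (n = n₀ + Σ ν·ξ):
  M: 333 − 1(78.92) − 2(30.3) = 193.5
  R: 0 + 1(78.92) = 78.92
  U: 0 + 1(30.3) = 30.3
  Q: 0 + 2(30.3) = 60.61

60.6 mol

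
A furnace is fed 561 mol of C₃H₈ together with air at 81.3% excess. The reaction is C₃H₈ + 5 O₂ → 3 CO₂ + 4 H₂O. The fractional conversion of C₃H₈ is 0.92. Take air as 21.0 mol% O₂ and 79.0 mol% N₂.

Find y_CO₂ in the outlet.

Stoichiometric O₂ = 5 × 561 = 2805 mol; O₂ fed = 2805 × 1.813 = 5085 mol.
N₂ fed = 5085 × 79/21 = 19130 mol.
Fuel reacted = 0.92 × 561 → ξ = 516.1 mol.
Outlet (n = n₀ + ν ξ):
  C₃H₈: 561 − 1(516.1) = 44.88
  O₂: 5085 − 5(516.1) = 2505
  N₂: 19130 (inert)
  CO₂: 0 + 3(516.1) = 1548
  H₂O: 0 + 4(516.1) = 2064
Total out = 25290 mol; y_CO₂ = 1548 / 25290 = 0.06122.

0.0612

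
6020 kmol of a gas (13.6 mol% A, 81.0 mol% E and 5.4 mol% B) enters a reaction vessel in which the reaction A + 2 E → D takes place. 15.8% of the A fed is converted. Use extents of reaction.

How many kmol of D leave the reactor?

A reacted = 0.158 × 818.7 = 129.4 kmol; ν_A = −1, so ξ = 129.4/1 = 129.4 kmol.
Outlet amounts (n = n₀ + ν ξ):
  A: 818.7 − 1(129.4) = 689.4
  E: 4876 − 2(129.4) = 4617
  D: 0 + 1(129.4) = 129.4
  B: 325.1 (inert)

129 kmol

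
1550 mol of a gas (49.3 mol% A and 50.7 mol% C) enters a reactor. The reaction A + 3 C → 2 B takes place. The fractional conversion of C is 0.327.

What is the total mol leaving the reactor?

C reacted = 0.327 × 785.9 = 257 mol; ν_C = −3, so ξ = 257/3 = 85.66 mol.
Outlet amounts (n = n₀ + ν ξ):
  A: 764.1 − 1(85.66) = 678.5
  C: 785.9 − 3(85.66) = 528.9
  B: 0 + 2(85.66) = 171.3
Total out = 678.5 + 528.9 + 171.3 = 1379 mol.

1380 mol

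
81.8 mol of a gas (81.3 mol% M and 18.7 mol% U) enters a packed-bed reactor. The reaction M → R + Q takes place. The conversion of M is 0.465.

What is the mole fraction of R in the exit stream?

M reacted = 0.465 × 66.5 = 30.92 mol; ν_M = −1, so ξ = 30.92/1 = 30.92 mol.
Outlet amounts (n = n₀ + ν ξ):
  M: 66.5 − 1(30.92) = 35.58
  R: 0 + 1(30.92) = 30.92
  Q: 0 + 1(30.92) = 30.92
  U: 15.3 (inert)
Total out = 112.7 mol; y_R = 30.92 / 112.7 = 0.2743.

0.274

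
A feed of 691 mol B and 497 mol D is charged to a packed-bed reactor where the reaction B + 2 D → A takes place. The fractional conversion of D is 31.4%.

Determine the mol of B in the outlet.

D reacted = 0.314 × 497 = 156.1 mol; ν_D = −2, so ξ = 156.1/2 = 78.03 mol.
Outlet amounts (n = n₀ + ν ξ):
  B: 691 − 1(78.03) = 613
  D: 497 − 2(78.03) = 340.9
  A: 0 + 1(78.03) = 78.03

613 mol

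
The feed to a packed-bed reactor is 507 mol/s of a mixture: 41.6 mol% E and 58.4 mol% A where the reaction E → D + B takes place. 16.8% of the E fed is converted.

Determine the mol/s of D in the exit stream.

E reacted = 0.168 × 210.9 = 35.43 mol/s; ν_E = −1, so ξ = 35.43/1 = 35.43 mol/s.
Outlet amounts (n = n₀ + ν ξ):
  E: 210.9 − 1(35.43) = 175.5
  D: 0 + 1(35.43) = 35.43
  B: 0 + 1(35.43) = 35.43
  A: 296.1 (inert)

35.4 mol/s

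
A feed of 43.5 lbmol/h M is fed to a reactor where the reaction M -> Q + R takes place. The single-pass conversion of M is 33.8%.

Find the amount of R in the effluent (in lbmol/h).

14.7 lbmol/h

M reacted = 0.338 × 43.5 = 14.7 lbmol/h; ν_M = −1, so ξ = 14.7/1 = 14.7 lbmol/h.
Outlet amounts (n = n₀ + ν ξ):
  M: 43.5 − 1(14.7) = 28.8
  Q: 0 + 1(14.7) = 14.7
  R: 0 + 1(14.7) = 14.7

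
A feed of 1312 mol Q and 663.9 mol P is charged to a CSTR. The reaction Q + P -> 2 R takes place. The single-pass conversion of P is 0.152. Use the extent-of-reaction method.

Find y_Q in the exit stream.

0.613

P reacted = 0.152 × 663.9 = 100.9 mol; ν_P = −1, so ξ = 100.9/1 = 100.9 mol.
Outlet amounts (n = n₀ + ν ξ):
  Q: 1312 − 1(100.9) = 1211
  P: 663.9 − 1(100.9) = 563
  R: 0 + 2(100.9) = 201.8
Total out = 1976 mol; y_Q = 1211 / 1976 = 0.6129.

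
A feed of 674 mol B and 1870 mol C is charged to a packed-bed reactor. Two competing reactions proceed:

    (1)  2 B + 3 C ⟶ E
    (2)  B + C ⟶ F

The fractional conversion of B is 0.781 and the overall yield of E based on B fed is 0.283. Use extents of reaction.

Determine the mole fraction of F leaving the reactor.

0.0886

Yield of E: 1ξ₁ / 674 = 0.283 → ξ₁ = 190.7 mol.
Conversion of B: 2ξ₁ + 1ξ₂ = 0.781 × 674 = 526.4 → ξ₂ = 144.9 mol.
Outlet amounts (n = n₀ + Σ ν·ξ):
  B: 674 − 2(190.7) − 1(144.9) = 147.6
  C: 1870 − 3(190.7) − 1(144.9) = 1153
  E: 0 + 1(190.7) = 190.7
  F: 0 + 1(144.9) = 144.9
Total out = 1636 mol; y_F = 144.9 / 1636 = 0.08857.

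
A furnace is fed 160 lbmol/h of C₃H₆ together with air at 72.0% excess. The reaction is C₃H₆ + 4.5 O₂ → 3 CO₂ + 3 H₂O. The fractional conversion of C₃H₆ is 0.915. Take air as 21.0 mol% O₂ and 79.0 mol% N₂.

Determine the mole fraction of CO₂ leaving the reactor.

0.0716

Stoichiometric O₂ = 4.5 × 160 = 720 lbmol/h; O₂ fed = 720 × 1.720 = 1238 lbmol/h.
N₂ fed = 1238 × 79/21 = 4659 lbmol/h.
Fuel reacted = 0.915 × 160 → ξ = 146.4 lbmol/h.
Outlet (n = n₀ + ν ξ):
  C₃H₆: 160 − 1(146.4) = 13.6
  O₂: 1238 − 4.5(146.4) = 579.6
  N₂: 4659 (inert)
  CO₂: 0 + 3(146.4) = 439.2
  H₂O: 0 + 3(146.4) = 439.2
Total out = 6130 lbmol/h; y_CO₂ = 439.2 / 6130 = 0.07164.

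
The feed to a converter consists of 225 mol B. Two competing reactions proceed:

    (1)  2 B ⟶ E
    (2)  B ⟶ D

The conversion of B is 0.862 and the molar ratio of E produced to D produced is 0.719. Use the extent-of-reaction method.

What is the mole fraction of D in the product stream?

0.474

Conversion of B: B consumed = 0.862 × 225 = 193.9 mol = 2ξ₁ + 1ξ₂.
Selectivity: 1ξ₁ / (1ξ₂) = 0.719 → ξ₁ = 0.719 ξ₂.
Substitute: (2·0.719 + 1) ξ₂ = 193.9 → ξ₂ = 79.55 mol, ξ₁ = 57.2 mol.
Outlet amounts (n = n₀ + Σ ν·ξ):
  B: 225 − 2(57.2) − 1(79.55) = 31.05
  E: 0 + 1(57.2) = 57.2
  D: 0 + 1(79.55) = 79.55
Total out = 167.8 mol; y_D = 79.55 / 167.8 = 0.4741.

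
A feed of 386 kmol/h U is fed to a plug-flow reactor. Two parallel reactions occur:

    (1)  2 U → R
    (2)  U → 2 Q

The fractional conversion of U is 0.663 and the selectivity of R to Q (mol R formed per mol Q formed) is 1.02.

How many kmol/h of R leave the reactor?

103 kmol/h

Conversion of U: U consumed = 0.663 × 386 = 255.9 kmol/h = 2ξ₁ + 1ξ₂.
Selectivity: 1ξ₁ / (2ξ₂) = 1.02 → ξ₁ = 2.04 ξ₂.
Substitute: (2·2.04 + 1) ξ₂ = 255.9 → ξ₂ = 50.38 kmol/h, ξ₁ = 102.8 kmol/h.
Outlet amounts (n = n₀ + Σ ν·ξ):
  U: 386 − 2(102.8) − 1(50.38) = 130.1
  R: 0 + 1(102.8) = 102.8
  Q: 0 + 2(50.38) = 100.8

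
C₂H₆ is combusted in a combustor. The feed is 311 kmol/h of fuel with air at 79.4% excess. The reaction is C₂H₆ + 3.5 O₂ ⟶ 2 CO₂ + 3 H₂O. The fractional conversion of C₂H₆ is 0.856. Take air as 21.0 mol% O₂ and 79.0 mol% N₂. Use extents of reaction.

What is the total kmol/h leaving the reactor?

Stoichiometric O₂ = 3.5 × 311 = 1088 kmol/h; O₂ fed = 1088 × 1.794 = 1953 kmol/h.
N₂ fed = 1953 × 79/21 = 7346 kmol/h.
Fuel reacted = 0.856 × 311 → ξ = 266.2 kmol/h.
Outlet (n = n₀ + ν ξ):
  C₂H₆: 311 − 1(266.2) = 44.78
  O₂: 1953 − 3.5(266.2) = 1021
  N₂: 7346 (inert)
  CO₂: 0 + 2(266.2) = 532.4
  H₂O: 0 + 3(266.2) = 798.6
Total out = 44.78 + 1021 + 7346 + 532.4 + 798.6 = 9743 kmol/h.

9740 kmol/h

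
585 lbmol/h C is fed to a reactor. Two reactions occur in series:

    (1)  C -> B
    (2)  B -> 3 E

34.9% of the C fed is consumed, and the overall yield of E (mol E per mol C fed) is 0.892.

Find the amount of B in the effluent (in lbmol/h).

30.2 lbmol/h

Conversion of C: C consumed = 1ξ₁ = 0.349 × 585 → ξ₁ = 204.2 lbmol/h.
Yield of E: 3ξ₂ / 585 = 0.892 → ξ₂ = 173.9 lbmol/h.
Outlet amounts (n = n₀ + Σ ν·ξ):
  C: 585 − 1(204.2) = 380.8
  B: 0 + 1(204.2) − 1(173.9) = 30.22
  E: 0 + 3(173.9) = 521.8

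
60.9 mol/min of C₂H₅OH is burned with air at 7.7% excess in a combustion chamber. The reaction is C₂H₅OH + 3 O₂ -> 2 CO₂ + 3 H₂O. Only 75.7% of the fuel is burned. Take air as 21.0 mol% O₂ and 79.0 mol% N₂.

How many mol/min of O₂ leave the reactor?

58.5 mol/min

Stoichiometric O₂ = 3 × 60.9 = 182.7 mol/min; O₂ fed = 182.7 × 1.077 = 196.8 mol/min.
N₂ fed = 196.8 × 79/21 = 740.2 mol/min.
Fuel reacted = 0.757 × 60.9 → ξ = 46.1 mol/min.
Outlet (n = n₀ + ν ξ):
  C₂H₅OH: 60.9 − 1(46.1) = 14.8
  O₂: 196.8 − 3(46.1) = 58.46
  N₂: 740.2 (inert)
  CO₂: 0 + 2(46.1) = 92.2
  H₂O: 0 + 3(46.1) = 138.3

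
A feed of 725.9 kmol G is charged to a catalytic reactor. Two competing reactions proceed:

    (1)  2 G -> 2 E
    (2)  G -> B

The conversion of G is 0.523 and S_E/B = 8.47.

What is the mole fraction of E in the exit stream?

0.468

Conversion of G: G consumed = 0.523 × 725.9 = 379.6 kmol = 2ξ₁ + 1ξ₂.
Selectivity: 2ξ₁ / (1ξ₂) = 8.47 → ξ₁ = 4.235 ξ₂.
Substitute: (2·4.235 + 1) ξ₂ = 379.6 → ξ₂ = 40.09 kmol, ξ₁ = 169.8 kmol.
Outlet amounts (n = n₀ + Σ ν·ξ):
  G: 725.9 − 2(169.8) − 1(40.09) = 346.3
  E: 0 + 2(169.8) = 339.6
  B: 0 + 1(40.09) = 40.09
Total out = 725.9 kmol; y_E = 339.6 / 725.9 = 0.4678.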